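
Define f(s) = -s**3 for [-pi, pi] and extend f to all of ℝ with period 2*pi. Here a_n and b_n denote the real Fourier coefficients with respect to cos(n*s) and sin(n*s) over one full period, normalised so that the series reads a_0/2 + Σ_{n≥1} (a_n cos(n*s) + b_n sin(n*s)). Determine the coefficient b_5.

12/125 - 2*pi**2/5

b_5 = 1/pi ∫_{-pi}^{pi} f(s) sin(5*s) ds.
f is odd and sin(5*s) is odd, so the integrand is even and b_5 = 2/pi ∫_0^{pi} f(s) sin(5*s) ds.
Integrating by parts three times (tabular method), an antiderivative of (-s**3) sin(5*s) is s**3*cos(5*s)/5 - 3*s**2*sin(5*s)/25 - 6*s*cos(5*s)/125 + 6*sin(5*s)/625; evaluating from 0 to pi: ∫_{0}^{pi} (-s**3) sin(5*s) ds = (pi*(6 - 25*pi**2)/125) - (0) = pi*(6 - 25*pi**2)/125.
Hence b_5 = (2/pi)·(pi*(6 - 25*pi**2)/125) = 12/125 - 2*pi**2/5.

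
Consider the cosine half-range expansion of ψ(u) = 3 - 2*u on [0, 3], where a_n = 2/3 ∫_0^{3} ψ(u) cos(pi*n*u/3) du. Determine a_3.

8/(3*pi**2)

a_3 = 2/3 ∫_0^{3} (3 - 2*u) cos(pi*u) du.
Integrating by parts (boundary term plus one more integral), an antiderivative of (3 - 2*u) cos(pi*u) is -2*u*sin(pi*u)/pi + 3*sin(pi*u)/pi - 2*cos(pi*u)/pi**2; evaluating from 0 to 3: ∫_{0}^{3} (3 - 2*u) cos(pi*u) du = (2/pi**2) - (-2/pi**2) = 4/pi**2.
Hence a_3 = (2/3)·(4/pi**2) = 8/(3*pi**2).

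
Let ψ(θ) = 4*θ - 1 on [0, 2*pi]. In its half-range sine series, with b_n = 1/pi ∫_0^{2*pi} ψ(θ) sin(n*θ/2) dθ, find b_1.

b_1 = 1/pi ∫_0^{2*pi} (4*θ - 1) sin(θ/2) dθ.
Integrating by parts (boundary term plus one more integral), an antiderivative of (4*θ - 1) sin(θ/2) is -8*θ*cos(θ/2) + 16*sin(θ/2) + 2*cos(θ/2); evaluating from 0 to 2*pi: ∫_{0}^{2*pi} (4*θ - 1) sin(θ/2) dθ = (-2 + 16*pi) - (2) = -4 + 16*pi.
Hence b_1 = (1/pi)·(-4 + 16*pi) = 16 - 4/pi.

16 - 4/pi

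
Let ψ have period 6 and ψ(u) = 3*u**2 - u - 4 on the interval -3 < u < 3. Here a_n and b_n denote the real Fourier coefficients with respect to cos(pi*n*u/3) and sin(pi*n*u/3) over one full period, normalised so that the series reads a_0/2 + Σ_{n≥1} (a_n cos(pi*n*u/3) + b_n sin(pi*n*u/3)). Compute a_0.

10

a_0 = 1/3 ∫_{-3}^{3} ψ(u) du = 1/3 · (30) = 10.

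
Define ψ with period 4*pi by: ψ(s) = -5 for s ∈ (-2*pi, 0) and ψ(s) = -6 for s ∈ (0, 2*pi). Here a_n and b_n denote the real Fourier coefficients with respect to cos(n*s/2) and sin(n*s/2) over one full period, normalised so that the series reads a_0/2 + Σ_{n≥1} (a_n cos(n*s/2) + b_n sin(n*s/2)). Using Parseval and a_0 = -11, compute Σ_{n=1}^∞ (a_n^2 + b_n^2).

Parseval: a_0^2/2 + Σ_{n≥1} (a_n^2+b_n^2) = (1/(2*pi)) ∫_{-2*pi}^{2*pi} ψ(s)^2 ds = 61.
Subtract a_0^2/2 = 121/2: Σ (a_n^2+b_n^2) = 1/2.

1/2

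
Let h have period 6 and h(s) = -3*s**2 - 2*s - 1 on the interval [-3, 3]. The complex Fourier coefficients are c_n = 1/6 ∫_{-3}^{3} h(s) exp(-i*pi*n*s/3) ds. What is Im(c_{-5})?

-6/(5*pi)

Since h is real-valued, Im(c_{-5}) = -1/6 ∫_{-3}^{3} h(s) sin(-5*pi*s/3) ds = b_{5}/2.
Integrating by parts twice (tabular method), an antiderivative of (-3*s**2 - 2*s - 1) sin(-5*pi*s/3) is -9*s**2*cos(5*pi*s/3)/(5*pi) + 54*s*sin(5*pi*s/3)/(25*pi**2) - 6*s*cos(5*pi*s/3)/(5*pi) + 18*sin(5*pi*s/3)/(25*pi**2) - 3*cos(5*pi*s/3)/(5*pi) + 162*cos(5*pi*s/3)/(125*pi**3); evaluating from -3 to 3: ∫_{-3}^{3} (-3*s**2 - 2*s - 1) sin(-5*pi*s/3) ds = (6*(-27 + 425*pi**2)/(125*pi**3)) - (6*(-27 + 275*pi**2)/(125*pi**3)) = 36/(5*pi).
Hence Im(c_{-5}) = (-1/6)·(36/(5*pi)) = -6/(5*pi).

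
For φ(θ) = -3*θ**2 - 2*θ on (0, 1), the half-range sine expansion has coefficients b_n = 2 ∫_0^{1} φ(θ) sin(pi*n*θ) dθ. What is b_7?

b_7 = 2 ∫_0^{1} (-3*θ**2 - 2*θ) sin(7*pi*θ) dθ.
Integrating by parts twice (tabular method), an antiderivative of (-3*θ**2 - 2*θ) sin(7*pi*θ) is 3*θ**2*cos(7*pi*θ)/(7*pi) - 6*θ*sin(7*pi*θ)/(49*pi**2) + 2*θ*cos(7*pi*θ)/(7*pi) - 2*sin(7*pi*θ)/(49*pi**2) - 6*cos(7*pi*θ)/(343*pi**3); evaluating from 0 to 1: ∫_{0}^{1} (-3*θ**2 - 2*θ) sin(7*pi*θ) dθ = ((6 - 245*pi**2)/(343*pi**3)) - (-6/(343*pi**3)) = (12 - 245*pi**2)/(343*pi**3).
Hence b_7 = 2·((12 - 245*pi**2)/(343*pi**3)) = 2*(12 - 245*pi**2)/(343*pi**3).

2*(12 - 245*pi**2)/(343*pi**3)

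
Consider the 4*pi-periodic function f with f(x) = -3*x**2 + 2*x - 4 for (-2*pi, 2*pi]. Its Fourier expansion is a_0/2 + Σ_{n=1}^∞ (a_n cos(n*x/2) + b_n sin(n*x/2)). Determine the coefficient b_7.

8/7

b_7 = (1/(2*pi)) ∫_{-2*pi}^{2*pi} f(x) sin(7*x/2) dx.
Integrating by parts twice (tabular method), an antiderivative of (-3*x**2 + 2*x - 4) sin(7*x/2) is 6*x**2*cos(7*x/2)/7 - 24*x*sin(7*x/2)/49 - 4*x*cos(7*x/2)/7 + 8*sin(7*x/2)/49 + 344*cos(7*x/2)/343; evaluating from -2*pi to 2*pi: ∫_{-2*pi}^{2*pi} (-3*x**2 + 2*x - 4) sin(7*x/2) dx = (-24*pi**2/7 - 344/343 + 8*pi/7) - (-24*pi**2/7 - 8*pi/7 - 344/343) = 16*pi/7.
Hence b_7 = (1/(2*pi))·(16*pi/7) = 8/7.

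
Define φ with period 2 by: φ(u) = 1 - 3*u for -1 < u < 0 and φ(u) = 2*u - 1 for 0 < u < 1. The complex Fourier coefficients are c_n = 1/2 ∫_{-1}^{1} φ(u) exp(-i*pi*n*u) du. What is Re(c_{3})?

-5/(9*pi**2)

Since φ is real-valued, Re(c_{3}) = 1/2 ∫_{-1}^{1} φ(u) cos(3*pi*u) du = a_{3}/2.
Split the integral at the breakpoints.
Integrating by parts (boundary term plus one more integral), an antiderivative of (1 - 3*u) cos(3*pi*u) is -u*sin(3*pi*u)/pi + sin(3*pi*u)/(3*pi) - cos(3*pi*u)/(3*pi**2); evaluating from -1 to 0: ∫_{-1}^{0} (1 - 3*u) cos(3*pi*u) du = (-1/(3*pi**2)) - (1/(3*pi**2)) = -2/(3*pi**2).
Integrating by parts (boundary term plus one more integral), an antiderivative of (2*u - 1) cos(3*pi*u) is 2*u*sin(3*pi*u)/(3*pi) - sin(3*pi*u)/(3*pi) + 2*cos(3*pi*u)/(9*pi**2); evaluating from 0 to 1: ∫_{0}^{1} (2*u - 1) cos(3*pi*u) du = (-2/(9*pi**2)) - (2/(9*pi**2)) = -4/(9*pi**2).
So ∫_{-1}^{1} φ(u) cos(3*pi*u) du = -10/(9*pi**2).
Hence Re(c_{3}) = (1/2)·(-10/(9*pi**2)) = -5/(9*pi**2).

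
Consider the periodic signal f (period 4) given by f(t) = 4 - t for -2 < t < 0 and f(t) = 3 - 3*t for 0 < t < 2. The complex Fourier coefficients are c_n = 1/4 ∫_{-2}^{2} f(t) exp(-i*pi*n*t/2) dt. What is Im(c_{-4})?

Since f is real-valued, Im(c_{-4}) = -1/4 ∫_{-2}^{2} f(t) sin(-2*pi*t) dt = b_{4}/2.
Split the integral at the breakpoints.
Integrating by parts (boundary term plus one more integral), an antiderivative of (4 - t) sin(-2*pi*t) is -t*cos(2*pi*t)/(2*pi) + sin(2*pi*t)/(4*pi**2) + 2*cos(2*pi*t)/pi; evaluating from -2 to 0: ∫_{-2}^{0} (4 - t) sin(-2*pi*t) dt = (2/pi) - (3/pi) = -1/pi.
Integrating by parts (boundary term plus one more integral), an antiderivative of (3 - 3*t) sin(-2*pi*t) is -3*t*cos(2*pi*t)/(2*pi) + 3*sin(2*pi*t)/(4*pi**2) + 3*cos(2*pi*t)/(2*pi); evaluating from 0 to 2: ∫_{0}^{2} (3 - 3*t) sin(-2*pi*t) dt = (-3/(2*pi)) - (3/(2*pi)) = -3/pi.
So ∫_{-2}^{2} f(t) sin(-2*pi*t) dt = -4/pi.
Hence Im(c_{-4}) = (-1/4)·(-4/pi) = 1/pi.

1/pi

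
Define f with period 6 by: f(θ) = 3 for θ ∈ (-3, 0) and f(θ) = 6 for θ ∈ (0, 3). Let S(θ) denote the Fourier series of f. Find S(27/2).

θ = 27/2 differs from θ = 3/2 by 2 full period(s), and the series is 6-periodic.
f is continuous at θ = 3/2 with value 6, so the series converges to 6 there.

6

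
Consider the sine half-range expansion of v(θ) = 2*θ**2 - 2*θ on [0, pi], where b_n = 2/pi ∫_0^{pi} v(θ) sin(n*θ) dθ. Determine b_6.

b_6 = 2/pi ∫_0^{pi} (2*θ**2 - 2*θ) sin(6*θ) dθ.
Integrating by parts twice (tabular method), an antiderivative of (2*θ**2 - 2*θ) sin(6*θ) is -θ**2*cos(6*θ)/3 + θ*sin(6*θ)/9 + θ*cos(6*θ)/3 - sin(6*θ)/18 + cos(6*θ)/54; evaluating from 0 to pi: ∫_{0}^{pi} (2*θ**2 - 2*θ) sin(6*θ) dθ = (-pi**2/3 + 1/54 + pi/3) - (1/54) = pi*(1 - pi)/3.
Hence b_6 = (2/pi)·(pi*(1 - pi)/3) = 2/3 - 2*pi/3.

2/3 - 2*pi/3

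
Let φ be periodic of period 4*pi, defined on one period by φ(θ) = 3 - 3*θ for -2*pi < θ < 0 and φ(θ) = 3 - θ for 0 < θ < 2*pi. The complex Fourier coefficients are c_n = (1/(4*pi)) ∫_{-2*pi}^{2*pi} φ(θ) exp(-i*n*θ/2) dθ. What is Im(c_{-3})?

-4/3

Since φ is real-valued, Im(c_{-3}) = -(1/(4*pi)) ∫_{-2*pi}^{2*pi} φ(θ) sin(-3*θ/2) dθ = b_{3}/2.
Split the integral at the breakpoints.
Integrating by parts (boundary term plus one more integral), an antiderivative of (3 - 3*θ) sin(-3*θ/2) is -2*θ*cos(3*θ/2) + 4*sin(3*θ/2)/3 + 2*cos(3*θ/2); evaluating from -2*pi to 0: ∫_{-2*pi}^{0} (3 - 3*θ) sin(-3*θ/2) dθ = (2) - (-4*pi - 2) = 4 + 4*pi.
Integrating by parts (boundary term plus one more integral), an antiderivative of (3 - θ) sin(-3*θ/2) is -2*θ*cos(3*θ/2)/3 + 4*sin(3*θ/2)/9 + 2*cos(3*θ/2); evaluating from 0 to 2*pi: ∫_{0}^{2*pi} (3 - θ) sin(-3*θ/2) dθ = (-2 + 4*pi/3) - (2) = -4 + 4*pi/3.
So ∫_{-2*pi}^{2*pi} φ(θ) sin(-3*θ/2) dθ = 16*pi/3.
Hence Im(c_{-3}) = (-1/(4*pi))·(16*pi/3) = -4/3.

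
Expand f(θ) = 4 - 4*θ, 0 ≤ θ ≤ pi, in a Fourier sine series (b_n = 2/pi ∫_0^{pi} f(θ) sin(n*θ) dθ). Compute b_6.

b_6 = 2/pi ∫_0^{pi} (4 - 4*θ) sin(6*θ) dθ.
Integrating by parts (boundary term plus one more integral), an antiderivative of (4 - 4*θ) sin(6*θ) is 2*θ*cos(6*θ)/3 - sin(6*θ)/9 - 2*cos(6*θ)/3; evaluating from 0 to pi: ∫_{0}^{pi} (4 - 4*θ) sin(6*θ) dθ = (-2/3 + 2*pi/3) - (-2/3) = 2*pi/3.
Hence b_6 = (2/pi)·(2*pi/3) = 4/3.

4/3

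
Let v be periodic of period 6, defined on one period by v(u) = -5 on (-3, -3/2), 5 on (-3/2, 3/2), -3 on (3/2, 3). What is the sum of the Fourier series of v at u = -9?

-4

u = -9 differs from u = -3 by -1 full period(s), and the series is 6-periodic.
At u = -3 the one-sided limits are v(-3^-) = -3 and v(-3^+) = -5.
By Dirichlet's theorem the series converges to their average, [(-3) + (-5)]/2 = -4.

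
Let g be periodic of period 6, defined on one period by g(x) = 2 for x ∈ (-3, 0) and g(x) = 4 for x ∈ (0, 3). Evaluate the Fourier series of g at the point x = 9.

3

x = 9 differs from x = 3 by 1 full period(s), and the series is 6-periodic.
At x = 3 the one-sided limits are g(3^-) = 4 and g(3^+) = 2.
By Dirichlet's theorem the series converges to their average, [(4) + (2)]/2 = 3.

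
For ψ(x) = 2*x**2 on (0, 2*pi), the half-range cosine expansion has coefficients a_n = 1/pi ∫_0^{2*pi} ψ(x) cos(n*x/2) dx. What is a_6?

a_6 = 1/pi ∫_0^{2*pi} (2*x**2) cos(3*x) dx.
Integrating by parts twice (tabular method), an antiderivative of (2*x**2) cos(3*x) is 2*x**2*sin(3*x)/3 + 4*x*cos(3*x)/9 - 4*sin(3*x)/27; evaluating from 0 to 2*pi: ∫_{0}^{2*pi} (2*x**2) cos(3*x) dx = (8*pi/9) - (0) = 8*pi/9.
Hence a_6 = (1/pi)·(8*pi/9) = 8/9.

8/9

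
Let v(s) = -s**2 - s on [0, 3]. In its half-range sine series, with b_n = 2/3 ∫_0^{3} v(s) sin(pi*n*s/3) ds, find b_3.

-8/pi + 8/(3*pi**3)

b_3 = 2/3 ∫_0^{3} (-s**2 - s) sin(pi*s) ds.
Integrating by parts twice (tabular method), an antiderivative of (-s**2 - s) sin(pi*s) is s**2*cos(pi*s)/pi - 2*s*sin(pi*s)/pi**2 + s*cos(pi*s)/pi - sin(pi*s)/pi**2 - 2*cos(pi*s)/pi**3; evaluating from 0 to 3: ∫_{0}^{3} (-s**2 - s) sin(pi*s) ds = (-12/pi + 2/pi**3) - (-2/pi**3) = -12/pi + 4/pi**3.
Hence b_3 = (2/3)·(-12/pi + 4/pi**3) = -8/pi + 8/(3*pi**3).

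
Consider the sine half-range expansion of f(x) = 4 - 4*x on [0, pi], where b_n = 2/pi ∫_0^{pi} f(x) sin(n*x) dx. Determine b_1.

b_1 = 2/pi ∫_0^{pi} (4 - 4*x) sin(x) dx.
Integrating by parts (boundary term plus one more integral), an antiderivative of (4 - 4*x) sin(x) is 4*x*cos(x) - 4*sin(x) - 4*cos(x); evaluating from 0 to pi: ∫_{0}^{pi} (4 - 4*x) sin(x) dx = (4 - 4*pi) - (-4) = 8 - 4*pi.
Hence b_1 = (2/pi)·(8 - 4*pi) = -8 + 16/pi.

-8 + 16/pi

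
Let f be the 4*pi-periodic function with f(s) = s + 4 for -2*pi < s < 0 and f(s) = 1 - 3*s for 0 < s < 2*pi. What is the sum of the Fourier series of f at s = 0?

5/2

At s = 0 the one-sided limits are f(0^-) = 4 and f(0^+) = 1.
By Dirichlet's theorem the series converges to their average, [(4) + (1)]/2 = 5/2.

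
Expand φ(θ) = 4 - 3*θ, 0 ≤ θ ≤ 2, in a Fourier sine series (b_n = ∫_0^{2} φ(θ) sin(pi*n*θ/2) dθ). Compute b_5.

b_5 = ∫_0^{2} (4 - 3*θ) sin(5*pi*θ/2) dθ.
Integrating by parts (boundary term plus one more integral), an antiderivative of (4 - 3*θ) sin(5*pi*θ/2) is 6*θ*cos(5*pi*θ/2)/(5*pi) - 12*sin(5*pi*θ/2)/(25*pi**2) - 8*cos(5*pi*θ/2)/(5*pi); evaluating from 0 to 2: ∫_{0}^{2} (4 - 3*θ) sin(5*pi*θ/2) dθ = (-4/(5*pi)) - (-8/(5*pi)) = 4/(5*pi).
Hence b_5 = 4/(5*pi).

4/(5*pi)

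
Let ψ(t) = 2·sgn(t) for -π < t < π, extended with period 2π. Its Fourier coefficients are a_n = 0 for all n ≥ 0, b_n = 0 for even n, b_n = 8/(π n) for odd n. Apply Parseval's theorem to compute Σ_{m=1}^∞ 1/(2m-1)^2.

Parseval: Σ b_n^2 = (1/π) ∫_{-π}^{π} ψ(t)^2 dt = 8.
Only odd n contribute, with b_n^2 = 64/(π^2 n^2), so Σ_{m≥1} 1/(2m-1)^2 = π^2·(8)/64 = pi**2/8.

pi**2/8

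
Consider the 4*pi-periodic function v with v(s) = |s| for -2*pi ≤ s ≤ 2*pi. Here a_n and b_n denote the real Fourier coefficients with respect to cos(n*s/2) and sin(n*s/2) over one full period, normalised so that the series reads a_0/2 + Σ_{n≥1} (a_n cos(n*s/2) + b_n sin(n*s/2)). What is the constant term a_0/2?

a_0 = (1/(2*pi)) ∫_{-2*pi}^{2*pi} v(s) ds = (1/(2*pi)) · (4*pi**2) = 2*pi.
So the constant term a_0/2 = pi.

pi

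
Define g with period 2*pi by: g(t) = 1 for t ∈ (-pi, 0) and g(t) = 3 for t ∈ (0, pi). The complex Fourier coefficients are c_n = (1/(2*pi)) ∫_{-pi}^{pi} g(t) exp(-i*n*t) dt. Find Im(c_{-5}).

2/(5*pi)

Since g is real-valued, Im(c_{-5}) = -(1/(2*pi)) ∫_{-pi}^{pi} g(t) sin(-5*t) dt = b_{5}/2.
Split the integral at the breakpoints.
Directly, an antiderivative of (1) sin(-5*t) is cos(5*t)/5; evaluating from -pi to 0: ∫_{-pi}^{0} (1) sin(-5*t) dt = (1/5) - (-1/5) = 2/5.
Directly, an antiderivative of (3) sin(-5*t) is 3*cos(5*t)/5; evaluating from 0 to pi: ∫_{0}^{pi} (3) sin(-5*t) dt = (-3/5) - (3/5) = -6/5.
So ∫_{-pi}^{pi} g(t) sin(-5*t) dt = -4/5.
Hence Im(c_{-5}) = (-1/(2*pi))·(-4/5) = 2/(5*pi).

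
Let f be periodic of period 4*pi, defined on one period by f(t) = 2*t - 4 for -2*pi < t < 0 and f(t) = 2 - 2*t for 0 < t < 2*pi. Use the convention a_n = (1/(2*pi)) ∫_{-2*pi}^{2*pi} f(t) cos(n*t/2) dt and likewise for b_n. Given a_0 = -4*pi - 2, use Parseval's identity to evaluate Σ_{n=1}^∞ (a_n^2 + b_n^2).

18 + 8*pi**2/3

Parseval: a_0^2/2 + Σ_{n≥1} (a_n^2+b_n^2) = (1/(2*pi)) ∫_{-2*pi}^{2*pi} f(t)^2 dt = 20 + 8*pi + 32*pi**2/3.
Subtract a_0^2/2 = 2*(1 + 2*pi)**2: Σ (a_n^2+b_n^2) = 18 + 8*pi**2/3.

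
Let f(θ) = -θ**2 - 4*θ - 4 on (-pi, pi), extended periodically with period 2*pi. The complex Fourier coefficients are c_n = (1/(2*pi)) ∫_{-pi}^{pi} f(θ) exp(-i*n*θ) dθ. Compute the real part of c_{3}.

2/9

Since f is real-valued, Re(c_{3}) = (1/(2*pi)) ∫_{-pi}^{pi} f(θ) cos(3*θ) dθ = a_{3}/2.
Integrating by parts twice (tabular method), an antiderivative of (-θ**2 - 4*θ - 4) cos(3*θ) is -θ**2*sin(3*θ)/3 - 4*θ*sin(3*θ)/3 - 2*θ*cos(3*θ)/9 - 34*sin(3*θ)/27 - 4*cos(3*θ)/9; evaluating from -pi to pi: ∫_{-pi}^{pi} (-θ**2 - 4*θ - 4) cos(3*θ) dθ = (4/9 + 2*pi/9) - (4/9 - 2*pi/9) = 4*pi/9.
Hence Re(c_{3}) = (1/(2*pi))·(4*pi/9) = 2/9.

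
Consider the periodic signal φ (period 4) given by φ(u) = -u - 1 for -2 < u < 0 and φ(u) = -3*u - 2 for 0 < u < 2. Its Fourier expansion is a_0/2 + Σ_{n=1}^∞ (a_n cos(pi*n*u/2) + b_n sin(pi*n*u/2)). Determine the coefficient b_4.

b_4 = 1/2 ∫_{-2}^{2} φ(u) sin(2*pi*u) du.
Split the integral at the breakpoints.
Integrating by parts (boundary term plus one more integral), an antiderivative of (-u - 1) sin(2*pi*u) is u*cos(2*pi*u)/(2*pi) - sin(2*pi*u)/(4*pi**2) + cos(2*pi*u)/(2*pi); evaluating from -2 to 0: ∫_{-2}^{0} (-u - 1) sin(2*pi*u) du = (1/(2*pi)) - (-1/(2*pi)) = 1/pi.
Integrating by parts (boundary term plus one more integral), an antiderivative of (-3*u - 2) sin(2*pi*u) is 3*u*cos(2*pi*u)/(2*pi) - 3*sin(2*pi*u)/(4*pi**2) + cos(2*pi*u)/pi; evaluating from 0 to 2: ∫_{0}^{2} (-3*u - 2) sin(2*pi*u) du = (4/pi) - (1/pi) = 3/pi.
Summing the pieces and multiplying by (1/2) gives b_4 = 2/pi.

2/pi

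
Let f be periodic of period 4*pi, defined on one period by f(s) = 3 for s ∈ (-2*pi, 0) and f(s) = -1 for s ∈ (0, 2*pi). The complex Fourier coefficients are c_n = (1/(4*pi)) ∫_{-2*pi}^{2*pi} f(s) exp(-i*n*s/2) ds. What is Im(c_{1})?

4/pi

Since f is real-valued, Im(c_{1}) = -(1/(4*pi)) ∫_{-2*pi}^{2*pi} f(s) sin(s/2) ds = -b_{1}/2.
Split the integral at the breakpoints.
Directly, an antiderivative of (3) sin(s/2) is -6*cos(s/2); evaluating from -2*pi to 0: ∫_{-2*pi}^{0} (3) sin(s/2) ds = (-6) - (6) = -12.
Directly, an antiderivative of (-1) sin(s/2) is 2*cos(s/2); evaluating from 0 to 2*pi: ∫_{0}^{2*pi} (-1) sin(s/2) ds = (-2) - (2) = -4.
So ∫_{-2*pi}^{2*pi} f(s) sin(s/2) ds = -16.
Hence Im(c_{1}) = (-1/(4*pi))·(-16) = 4/pi.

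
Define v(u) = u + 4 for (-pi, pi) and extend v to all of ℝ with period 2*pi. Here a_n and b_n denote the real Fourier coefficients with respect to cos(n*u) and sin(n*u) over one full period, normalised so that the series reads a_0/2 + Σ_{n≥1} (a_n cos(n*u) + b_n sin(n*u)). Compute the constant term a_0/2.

4

a_0 = 1/pi ∫_{-pi}^{pi} v(u) du = 1/pi · (8*pi) = 8.
So the constant term a_0/2 = 4.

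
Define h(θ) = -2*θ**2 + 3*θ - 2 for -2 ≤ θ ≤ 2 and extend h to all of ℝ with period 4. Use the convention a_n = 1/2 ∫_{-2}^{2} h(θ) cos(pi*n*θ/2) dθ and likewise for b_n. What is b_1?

b_1 = 1/2 ∫_{-2}^{2} h(θ) sin(pi*θ/2) dθ.
Integrating by parts twice (tabular method), an antiderivative of (-2*θ**2 + 3*θ - 2) sin(pi*θ/2) is 4*θ**2*cos(pi*θ/2)/pi - 16*θ*sin(pi*θ/2)/pi**2 - 6*θ*cos(pi*θ/2)/pi + 12*sin(pi*θ/2)/pi**2 - 32*cos(pi*θ/2)/pi**3 + 4*cos(pi*θ/2)/pi; evaluating from -2 to 2: ∫_{-2}^{2} (-2*θ**2 + 3*θ - 2) sin(pi*θ/2) dθ = (-8/pi + 32/pi**3) - (-32/pi + 32/pi**3) = 24/pi.
Hence b_1 = (1/2)·(24/pi) = 12/pi.

12/pi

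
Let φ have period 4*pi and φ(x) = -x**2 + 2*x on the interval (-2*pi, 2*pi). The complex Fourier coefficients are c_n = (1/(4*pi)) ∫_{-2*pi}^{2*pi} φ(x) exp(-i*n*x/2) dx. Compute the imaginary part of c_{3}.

-4/3

Since φ is real-valued, Im(c_{3}) = -(1/(4*pi)) ∫_{-2*pi}^{2*pi} φ(x) sin(3*x/2) dx = -b_{3}/2.
Integrating by parts twice (tabular method), an antiderivative of (-x**2 + 2*x) sin(3*x/2) is 2*x**2*cos(3*x/2)/3 - 8*x*sin(3*x/2)/9 - 4*x*cos(3*x/2)/3 + 8*sin(3*x/2)/9 - 16*cos(3*x/2)/27; evaluating from -2*pi to 2*pi: ∫_{-2*pi}^{2*pi} (-x**2 + 2*x) sin(3*x/2) dx = (-8*pi**2/3 + 16/27 + 8*pi/3) - (-8*pi**2/3 - 8*pi/3 + 16/27) = 16*pi/3.
Hence Im(c_{3}) = (-1/(4*pi))·(16*pi/3) = -4/3.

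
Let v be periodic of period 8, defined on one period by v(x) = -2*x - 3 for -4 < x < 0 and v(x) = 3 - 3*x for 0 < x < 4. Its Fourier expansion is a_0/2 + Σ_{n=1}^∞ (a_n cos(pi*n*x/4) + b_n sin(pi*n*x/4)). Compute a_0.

a_0 = 1/4 ∫_{-4}^{4} v(x) dx = 1/4 · (-8) = -2.

-2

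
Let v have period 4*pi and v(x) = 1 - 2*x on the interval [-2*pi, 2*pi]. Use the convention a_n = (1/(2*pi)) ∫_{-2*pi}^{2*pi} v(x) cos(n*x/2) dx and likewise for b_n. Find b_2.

b_2 = (1/(2*pi)) ∫_{-2*pi}^{2*pi} v(x) sin(x) dx.
Integrating by parts (boundary term plus one more integral), an antiderivative of (1 - 2*x) sin(x) is 2*x*cos(x) - 2*sin(x) - cos(x); evaluating from -2*pi to 2*pi: ∫_{-2*pi}^{2*pi} (1 - 2*x) sin(x) dx = (-1 + 4*pi) - (-4*pi - 1) = 8*pi.
Hence b_2 = (1/(2*pi))·(8*pi) = 4.

4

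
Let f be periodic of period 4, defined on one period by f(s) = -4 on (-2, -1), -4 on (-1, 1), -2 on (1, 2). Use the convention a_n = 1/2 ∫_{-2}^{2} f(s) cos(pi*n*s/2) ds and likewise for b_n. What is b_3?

b_3 = 1/2 ∫_{-2}^{2} f(s) sin(3*pi*s/2) ds.
Split the integral at the breakpoints.
Directly, an antiderivative of (-4) sin(3*pi*s/2) is 8*cos(3*pi*s/2)/(3*pi); evaluating from -2 to -1: ∫_{-2}^{-1} (-4) sin(3*pi*s/2) ds = (0) - (-8/(3*pi)) = 8/(3*pi).
Directly, an antiderivative of (-4) sin(3*pi*s/2) is 8*cos(3*pi*s/2)/(3*pi); evaluating from -1 to 1: ∫_{-1}^{1} (-4) sin(3*pi*s/2) ds = (0) - (0) = 0.
Directly, an antiderivative of (-2) sin(3*pi*s/2) is 4*cos(3*pi*s/2)/(3*pi); evaluating from 1 to 2: ∫_{1}^{2} (-2) sin(3*pi*s/2) ds = (-4/(3*pi)) - (0) = -4/(3*pi).
Summing the pieces and multiplying by (1/2) gives b_3 = 2/(3*pi).

2/(3*pi)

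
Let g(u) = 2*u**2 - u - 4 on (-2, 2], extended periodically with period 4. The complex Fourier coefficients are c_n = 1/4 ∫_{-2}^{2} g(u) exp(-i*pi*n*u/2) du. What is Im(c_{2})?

-1/pi

Since g is real-valued, Im(c_{2}) = -1/4 ∫_{-2}^{2} g(u) sin(pi*u) du = -b_{2}/2.
Integrating by parts twice (tabular method), an antiderivative of (2*u**2 - u - 4) sin(pi*u) is -2*u**2*cos(pi*u)/pi + 4*u*sin(pi*u)/pi**2 + u*cos(pi*u)/pi - sin(pi*u)/pi**2 + 4*cos(pi*u)/pi**3 + 4*cos(pi*u)/pi; evaluating from -2 to 2: ∫_{-2}^{2} (2*u**2 - u - 4) sin(pi*u) du = (-2/pi + 4/pi**3) - (-6/pi + 4/pi**3) = 4/pi.
Hence Im(c_{2}) = (-1/4)·(4/pi) = -1/pi.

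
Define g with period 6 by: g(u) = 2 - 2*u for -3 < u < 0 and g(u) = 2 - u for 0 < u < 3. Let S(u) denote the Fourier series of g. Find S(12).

u = 12 differs from u = 0 by 2 full period(s), and the series is 6-periodic.
g is continuous at u = 0 with value 2, so the series converges to 2 there.

2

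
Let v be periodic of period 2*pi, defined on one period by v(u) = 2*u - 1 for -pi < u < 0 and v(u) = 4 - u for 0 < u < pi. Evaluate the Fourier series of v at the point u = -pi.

3/2 - 3*pi/2

At u = -pi the one-sided limits are v(-pi^-) = 4 - pi and v(-pi^+) = -2*pi - 1.
By Dirichlet's theorem the series converges to their average, [(4 - pi) + (-2*pi - 1)]/2 = 3/2 - 3*pi/2.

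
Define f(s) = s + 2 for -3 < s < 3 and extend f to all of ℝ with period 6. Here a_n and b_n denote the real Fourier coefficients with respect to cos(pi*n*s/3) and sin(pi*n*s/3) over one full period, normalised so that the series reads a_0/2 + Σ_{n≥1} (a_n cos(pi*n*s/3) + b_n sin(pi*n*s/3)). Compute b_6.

-1/pi

b_6 = 1/3 ∫_{-3}^{3} f(s) sin(2*pi*s) ds.
Integrating by parts (boundary term plus one more integral), an antiderivative of (s + 2) sin(2*pi*s) is -s*cos(2*pi*s)/(2*pi) + sin(2*pi*s)/(4*pi**2) - cos(2*pi*s)/pi; evaluating from -3 to 3: ∫_{-3}^{3} (s + 2) sin(2*pi*s) ds = (-5/(2*pi)) - (1/(2*pi)) = -3/pi.
Hence b_6 = (1/3)·(-3/pi) = -1/pi.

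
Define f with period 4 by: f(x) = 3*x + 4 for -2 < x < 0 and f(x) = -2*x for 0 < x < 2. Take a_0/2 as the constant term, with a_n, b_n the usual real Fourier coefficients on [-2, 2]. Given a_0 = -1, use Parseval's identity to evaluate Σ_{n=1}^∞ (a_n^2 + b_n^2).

Parseval: a_0^2/2 + Σ_{n≥1} (a_n^2+b_n^2) = 1/2 ∫_{-2}^{2} f(x)^2 dx = 28/3.
Subtract a_0^2/2 = 1/2: Σ (a_n^2+b_n^2) = 53/6.

53/6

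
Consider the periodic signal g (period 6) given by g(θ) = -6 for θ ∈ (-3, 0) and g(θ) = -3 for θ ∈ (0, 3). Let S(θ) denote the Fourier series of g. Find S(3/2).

g is continuous at θ = 3/2 with value -3, so the series converges to -3 there.

-3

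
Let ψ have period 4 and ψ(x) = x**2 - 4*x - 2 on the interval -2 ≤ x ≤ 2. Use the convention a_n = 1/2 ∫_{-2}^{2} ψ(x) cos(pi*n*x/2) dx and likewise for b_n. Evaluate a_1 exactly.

-16/pi**2

a_1 = 1/2 ∫_{-2}^{2} ψ(x) cos(pi*x/2) dx.
Integrating by parts twice (tabular method), an antiderivative of (x**2 - 4*x - 2) cos(pi*x/2) is 2*x**2*sin(pi*x/2)/pi - 8*x*sin(pi*x/2)/pi + 8*x*cos(pi*x/2)/pi**2 - 4*sin(pi*x/2)/pi - 16*sin(pi*x/2)/pi**3 - 16*cos(pi*x/2)/pi**2; evaluating from -2 to 2: ∫_{-2}^{2} (x**2 - 4*x - 2) cos(pi*x/2) dx = (0) - (32/pi**2) = -32/pi**2.
Hence a_1 = (1/2)·(-32/pi**2) = -16/pi**2.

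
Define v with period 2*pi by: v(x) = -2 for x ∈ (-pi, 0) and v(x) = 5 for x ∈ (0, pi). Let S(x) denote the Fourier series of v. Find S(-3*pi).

3/2

x = -3*pi differs from x = -pi by -1 full period(s), and the series is 2*pi-periodic.
At x = -pi the one-sided limits are v(-pi^-) = 5 and v(-pi^+) = -2.
By Dirichlet's theorem the series converges to their average, [(5) + (-2)]/2 = 3/2.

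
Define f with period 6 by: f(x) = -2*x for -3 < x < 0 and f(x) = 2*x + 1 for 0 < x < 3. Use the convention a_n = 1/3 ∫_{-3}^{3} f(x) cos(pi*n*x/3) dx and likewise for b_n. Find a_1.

-24/pi**2

a_1 = 1/3 ∫_{-3}^{3} f(x) cos(pi*x/3) dx.
Split the integral at the breakpoints.
Integrating by parts (boundary term plus one more integral), an antiderivative of (-2*x) cos(pi*x/3) is -6*x*sin(pi*x/3)/pi - 18*cos(pi*x/3)/pi**2; evaluating from -3 to 0: ∫_{-3}^{0} (-2*x) cos(pi*x/3) dx = (-18/pi**2) - (18/pi**2) = -36/pi**2.
Integrating by parts (boundary term plus one more integral), an antiderivative of (2*x + 1) cos(pi*x/3) is 6*x*sin(pi*x/3)/pi + 3*sin(pi*x/3)/pi + 18*cos(pi*x/3)/pi**2; evaluating from 0 to 3: ∫_{0}^{3} (2*x + 1) cos(pi*x/3) dx = (-18/pi**2) - (18/pi**2) = -36/pi**2.
Summing the pieces and multiplying by (1/3) gives a_1 = -24/pi**2.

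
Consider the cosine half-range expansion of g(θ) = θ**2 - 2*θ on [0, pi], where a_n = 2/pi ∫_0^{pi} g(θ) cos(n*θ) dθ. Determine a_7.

a_7 = 2/pi ∫_0^{pi} (θ**2 - 2*θ) cos(7*θ) dθ.
Integrating by parts twice (tabular method), an antiderivative of (θ**2 - 2*θ) cos(7*θ) is θ**2*sin(7*θ)/7 - 2*θ*sin(7*θ)/7 + 2*θ*cos(7*θ)/49 - 2*sin(7*θ)/343 - 2*cos(7*θ)/49; evaluating from 0 to pi: ∫_{0}^{pi} (θ**2 - 2*θ) cos(7*θ) dθ = (2/49 - 2*pi/49) - (-2/49) = 4/49 - 2*pi/49.
Hence a_7 = (2/pi)·(4/49 - 2*pi/49) = 4*(2 - pi)/(49*pi).

4*(2 - pi)/(49*pi)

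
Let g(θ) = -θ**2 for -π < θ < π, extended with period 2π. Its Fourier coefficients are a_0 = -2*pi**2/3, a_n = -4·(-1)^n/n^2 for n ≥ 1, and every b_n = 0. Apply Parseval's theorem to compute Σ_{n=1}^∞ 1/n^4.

pi**4/90

Parseval: a_0^2/2 + Σ a_n^2 = (1/π) ∫_{-π}^{π} g(θ)^2 dθ = 2*pi**4/5.
Subtract a_0^2/2 = 2*pi**4/9: Σ a_n^2 = 8*pi**4/45.
Since a_n^2 = 16/n^4, Σ 1/n^4 = pi**4/90.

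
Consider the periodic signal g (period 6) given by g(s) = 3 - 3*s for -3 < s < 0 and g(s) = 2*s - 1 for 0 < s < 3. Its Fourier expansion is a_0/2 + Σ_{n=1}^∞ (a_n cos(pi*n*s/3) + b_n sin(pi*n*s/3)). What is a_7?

a_7 = 1/3 ∫_{-3}^{3} g(s) cos(7*pi*s/3) ds.
Split the integral at the breakpoints.
Integrating by parts (boundary term plus one more integral), an antiderivative of (3 - 3*s) cos(7*pi*s/3) is -9*s*sin(7*pi*s/3)/(7*pi) + 9*sin(7*pi*s/3)/(7*pi) - 27*cos(7*pi*s/3)/(49*pi**2); evaluating from -3 to 0: ∫_{-3}^{0} (3 - 3*s) cos(7*pi*s/3) ds = (-27/(49*pi**2)) - (27/(49*pi**2)) = -54/(49*pi**2).
Integrating by parts (boundary term plus one more integral), an antiderivative of (2*s - 1) cos(7*pi*s/3) is 6*s*sin(7*pi*s/3)/(7*pi) - 3*sin(7*pi*s/3)/(7*pi) + 18*cos(7*pi*s/3)/(49*pi**2); evaluating from 0 to 3: ∫_{0}^{3} (2*s - 1) cos(7*pi*s/3) ds = (-18/(49*pi**2)) - (18/(49*pi**2)) = -36/(49*pi**2).
Summing the pieces and multiplying by (1/3) gives a_7 = -30/(49*pi**2).

-30/(49*pi**2)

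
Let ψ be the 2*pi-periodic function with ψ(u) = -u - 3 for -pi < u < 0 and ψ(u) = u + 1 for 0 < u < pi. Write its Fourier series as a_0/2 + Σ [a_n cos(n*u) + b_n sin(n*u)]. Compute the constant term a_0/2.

a_0 = 1/pi ∫_{-pi}^{pi} ψ(u) du = 1/pi · (pi*(-2 + pi)) = -2 + pi.
So the constant term a_0/2 = -1 + pi/2.

-1 + pi/2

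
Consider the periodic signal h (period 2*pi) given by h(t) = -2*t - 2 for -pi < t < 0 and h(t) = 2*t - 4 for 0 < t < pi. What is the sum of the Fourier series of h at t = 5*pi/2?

-4 + pi

t = 5*pi/2 differs from t = pi/2 by 1 full period(s), and the series is 2*pi-periodic.
h is continuous at t = pi/2 with value -4 + pi, so the series converges to -4 + pi there.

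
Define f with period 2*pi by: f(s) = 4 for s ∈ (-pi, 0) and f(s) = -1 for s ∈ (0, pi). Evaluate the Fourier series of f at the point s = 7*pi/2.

4

s = 7*pi/2 differs from s = -pi/2 by 2 full period(s), and the series is 2*pi-periodic.
f is continuous at s = -pi/2 with value 4, so the series converges to 4 there.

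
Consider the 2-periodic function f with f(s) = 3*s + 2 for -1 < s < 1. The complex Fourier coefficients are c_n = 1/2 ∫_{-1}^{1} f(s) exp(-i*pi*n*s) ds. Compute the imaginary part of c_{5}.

-3/(5*pi)

Since f is real-valued, Im(c_{5}) = -1/2 ∫_{-1}^{1} f(s) sin(5*pi*s) ds = -b_{5}/2.
Integrating by parts (boundary term plus one more integral), an antiderivative of (3*s + 2) sin(5*pi*s) is -3*s*cos(5*pi*s)/(5*pi) + 3*sin(5*pi*s)/(25*pi**2) - 2*cos(5*pi*s)/(5*pi); evaluating from -1 to 1: ∫_{-1}^{1} (3*s + 2) sin(5*pi*s) ds = (1/pi) - (-1/(5*pi)) = 6/(5*pi).
Hence Im(c_{5}) = (-1/2)·(6/(5*pi)) = -3/(5*pi).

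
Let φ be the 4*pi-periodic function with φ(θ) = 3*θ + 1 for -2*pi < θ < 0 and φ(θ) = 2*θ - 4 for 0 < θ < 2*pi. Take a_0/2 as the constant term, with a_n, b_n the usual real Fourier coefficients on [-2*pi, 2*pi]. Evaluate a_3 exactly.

4/(9*pi)

a_3 = (1/(2*pi)) ∫_{-2*pi}^{2*pi} φ(θ) cos(3*θ/2) dθ.
Split the integral at the breakpoints.
Integrating by parts (boundary term plus one more integral), an antiderivative of (3*θ + 1) cos(3*θ/2) is 2*θ*sin(3*θ/2) + 2*sin(3*θ/2)/3 + 4*cos(3*θ/2)/3; evaluating from -2*pi to 0: ∫_{-2*pi}^{0} (3*θ + 1) cos(3*θ/2) dθ = (4/3) - (-4/3) = 8/3.
Integrating by parts (boundary term plus one more integral), an antiderivative of (2*θ - 4) cos(3*θ/2) is 4*θ*sin(3*θ/2)/3 - 8*sin(3*θ/2)/3 + 8*cos(3*θ/2)/9; evaluating from 0 to 2*pi: ∫_{0}^{2*pi} (2*θ - 4) cos(3*θ/2) dθ = (-8/9) - (8/9) = -16/9.
Summing the pieces and multiplying by (1/(2*pi)) gives a_3 = 4/(9*pi).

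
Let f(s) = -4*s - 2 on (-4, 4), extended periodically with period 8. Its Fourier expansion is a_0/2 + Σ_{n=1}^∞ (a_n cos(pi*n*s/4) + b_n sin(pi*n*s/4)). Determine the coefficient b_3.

b_3 = 1/4 ∫_{-4}^{4} f(s) sin(3*pi*s/4) ds.
Integrating by parts (boundary term plus one more integral), an antiderivative of (-4*s - 2) sin(3*pi*s/4) is 16*s*cos(3*pi*s/4)/(3*pi) - 64*sin(3*pi*s/4)/(9*pi**2) + 8*cos(3*pi*s/4)/(3*pi); evaluating from -4 to 4: ∫_{-4}^{4} (-4*s - 2) sin(3*pi*s/4) ds = (-24/pi) - (56/(3*pi)) = -128/(3*pi).
Hence b_3 = (1/4)·(-128/(3*pi)) = -32/(3*pi).

-32/(3*pi)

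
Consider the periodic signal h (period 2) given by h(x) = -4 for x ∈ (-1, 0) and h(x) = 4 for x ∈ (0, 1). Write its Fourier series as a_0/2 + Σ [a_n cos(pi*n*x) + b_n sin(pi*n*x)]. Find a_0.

0

a_0 = ∫_{-1}^{1} h(x) dx = 0.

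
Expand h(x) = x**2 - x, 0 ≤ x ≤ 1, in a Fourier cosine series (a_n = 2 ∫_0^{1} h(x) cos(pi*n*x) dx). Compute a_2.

pi**(-2)

a_2 = 2 ∫_0^{1} (x**2 - x) cos(2*pi*x) dx.
Integrating by parts twice (tabular method), an antiderivative of (x**2 - x) cos(2*pi*x) is x**2*sin(2*pi*x)/(2*pi) - x*sin(2*pi*x)/(2*pi) + x*cos(2*pi*x)/(2*pi**2) - sin(2*pi*x)/(4*pi**3) - cos(2*pi*x)/(4*pi**2); evaluating from 0 to 1: ∫_{0}^{1} (x**2 - x) cos(2*pi*x) dx = (1/(4*pi**2)) - (-1/(4*pi**2)) = 1/(2*pi**2).
Hence a_2 = 2·(1/(2*pi**2)) = pi**(-2).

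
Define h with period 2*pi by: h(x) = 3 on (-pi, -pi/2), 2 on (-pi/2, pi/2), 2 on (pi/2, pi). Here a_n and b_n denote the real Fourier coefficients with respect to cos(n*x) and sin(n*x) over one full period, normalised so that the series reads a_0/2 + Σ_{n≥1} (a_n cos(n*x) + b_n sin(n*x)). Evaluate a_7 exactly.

a_7 = 1/pi ∫_{-pi}^{pi} h(x) cos(7*x) dx.
Split the integral at the breakpoints.
Directly, an antiderivative of (3) cos(7*x) is 3*sin(7*x)/7; evaluating from -pi to -pi/2: ∫_{-pi}^{-pi/2} (3) cos(7*x) dx = (3/7) - (0) = 3/7.
Directly, an antiderivative of (2) cos(7*x) is 2*sin(7*x)/7; evaluating from -pi/2 to pi/2: ∫_{-pi/2}^{pi/2} (2) cos(7*x) dx = (-2/7) - (2/7) = -4/7.
Directly, an antiderivative of (2) cos(7*x) is 2*sin(7*x)/7; evaluating from pi/2 to pi: ∫_{pi/2}^{pi} (2) cos(7*x) dx = (0) - (-2/7) = 2/7.
Summing the pieces and multiplying by (1/pi) gives a_7 = 1/(7*pi).

1/(7*pi)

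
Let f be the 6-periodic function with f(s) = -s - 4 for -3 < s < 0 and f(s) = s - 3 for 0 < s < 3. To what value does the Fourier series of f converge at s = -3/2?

f is continuous at s = -3/2 with value -5/2, so the series converges to -5/2 there.

-5/2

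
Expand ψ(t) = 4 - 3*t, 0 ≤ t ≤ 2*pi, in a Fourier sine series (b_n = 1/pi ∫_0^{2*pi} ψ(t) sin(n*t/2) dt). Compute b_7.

4*(4 - 3*pi)/(7*pi)

b_7 = 1/pi ∫_0^{2*pi} (4 - 3*t) sin(7*t/2) dt.
Integrating by parts (boundary term plus one more integral), an antiderivative of (4 - 3*t) sin(7*t/2) is 6*t*cos(7*t/2)/7 - 12*sin(7*t/2)/49 - 8*cos(7*t/2)/7; evaluating from 0 to 2*pi: ∫_{0}^{2*pi} (4 - 3*t) sin(7*t/2) dt = (8/7 - 12*pi/7) - (-8/7) = 16/7 - 12*pi/7.
Hence b_7 = (1/pi)·(16/7 - 12*pi/7) = 4*(4 - 3*pi)/(7*pi).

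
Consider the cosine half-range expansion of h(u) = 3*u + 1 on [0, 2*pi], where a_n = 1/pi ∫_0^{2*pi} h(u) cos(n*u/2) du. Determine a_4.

a_4 = 1/pi ∫_0^{2*pi} (3*u + 1) cos(2*u) du.
Integrating by parts (boundary term plus one more integral), an antiderivative of (3*u + 1) cos(2*u) is 3*u*sin(2*u)/2 + sin(2*u)/2 + 3*cos(2*u)/4; evaluating from 0 to 2*pi: ∫_{0}^{2*pi} (3*u + 1) cos(2*u) du = (3/4) - (3/4) = 0.
Hence a_4 = (1/pi)·(0) = 0.

0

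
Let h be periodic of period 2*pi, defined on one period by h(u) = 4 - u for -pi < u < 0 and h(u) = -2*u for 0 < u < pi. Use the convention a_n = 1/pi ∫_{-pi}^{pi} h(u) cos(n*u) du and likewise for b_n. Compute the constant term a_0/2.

2 - pi/4

a_0 = 1/pi ∫_{-pi}^{pi} h(u) du = 1/pi · (pi*(8 - pi)/2) = 4 - pi/2.
So the constant term a_0/2 = 2 - pi/4.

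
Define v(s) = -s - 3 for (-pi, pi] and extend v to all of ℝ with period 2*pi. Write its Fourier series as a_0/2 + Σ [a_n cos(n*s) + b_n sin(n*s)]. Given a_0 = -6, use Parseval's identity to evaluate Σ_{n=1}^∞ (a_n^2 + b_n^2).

Parseval: a_0^2/2 + Σ_{n≥1} (a_n^2+b_n^2) = 1/pi ∫_{-pi}^{pi} v(s)^2 ds = 2*pi**2/3 + 18.
Subtract a_0^2/2 = 18: Σ (a_n^2+b_n^2) = 2*pi**2/3.

2*pi**2/3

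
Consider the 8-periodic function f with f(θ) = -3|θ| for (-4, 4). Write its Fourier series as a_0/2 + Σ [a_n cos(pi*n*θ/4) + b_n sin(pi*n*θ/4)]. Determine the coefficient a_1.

a_1 = 1/4 ∫_{-4}^{4} f(θ) cos(pi*θ/4) dθ.
f is even and cos(pi*θ/4) is even, so the integrand is even and a_1 = 1/2 ∫_0^{4} f(θ) cos(pi*θ/4) dθ.
Integrating by parts (boundary term plus one more integral), an antiderivative of (-3*θ) cos(pi*θ/4) is -12*θ*sin(pi*θ/4)/pi - 48*cos(pi*θ/4)/pi**2; evaluating from 0 to 4: ∫_{0}^{4} (-3*θ) cos(pi*θ/4) dθ = (48/pi**2) - (-48/pi**2) = 96/pi**2.
Hence a_1 = (1/2)·(96/pi**2) = 48/pi**2.

48/pi**2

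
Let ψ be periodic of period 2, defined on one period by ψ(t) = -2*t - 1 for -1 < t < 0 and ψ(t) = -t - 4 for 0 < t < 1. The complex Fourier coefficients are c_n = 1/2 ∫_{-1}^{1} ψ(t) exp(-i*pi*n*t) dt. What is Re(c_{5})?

-1/(25*pi**2)

Since ψ is real-valued, Re(c_{5}) = 1/2 ∫_{-1}^{1} ψ(t) cos(5*pi*t) dt = a_{5}/2.
Split the integral at the breakpoints.
Integrating by parts (boundary term plus one more integral), an antiderivative of (-2*t - 1) cos(5*pi*t) is -2*t*sin(5*pi*t)/(5*pi) - sin(5*pi*t)/(5*pi) - 2*cos(5*pi*t)/(25*pi**2); evaluating from -1 to 0: ∫_{-1}^{0} (-2*t - 1) cos(5*pi*t) dt = (-2/(25*pi**2)) - (2/(25*pi**2)) = -4/(25*pi**2).
Integrating by parts (boundary term plus one more integral), an antiderivative of (-t - 4) cos(5*pi*t) is -t*sin(5*pi*t)/(5*pi) - 4*sin(5*pi*t)/(5*pi) - cos(5*pi*t)/(25*pi**2); evaluating from 0 to 1: ∫_{0}^{1} (-t - 4) cos(5*pi*t) dt = (1/(25*pi**2)) - (-1/(25*pi**2)) = 2/(25*pi**2).
So ∫_{-1}^{1} ψ(t) cos(5*pi*t) dt = -2/(25*pi**2).
Hence Re(c_{5}) = (1/2)·(-2/(25*pi**2)) = -1/(25*pi**2).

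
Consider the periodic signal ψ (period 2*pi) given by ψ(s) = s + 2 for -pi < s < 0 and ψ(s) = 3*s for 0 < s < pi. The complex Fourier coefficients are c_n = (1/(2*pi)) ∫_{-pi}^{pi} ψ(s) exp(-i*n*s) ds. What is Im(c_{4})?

Since ψ is real-valued, Im(c_{4}) = -(1/(2*pi)) ∫_{-pi}^{pi} ψ(s) sin(4*s) ds = -b_{4}/2.
Split the integral at the breakpoints.
Integrating by parts (boundary term plus one more integral), an antiderivative of (s + 2) sin(4*s) is -s*cos(4*s)/4 + sin(4*s)/16 - cos(4*s)/2; evaluating from -pi to 0: ∫_{-pi}^{0} (s + 2) sin(4*s) ds = (-1/2) - (-1/2 + pi/4) = -pi/4.
Integrating by parts (boundary term plus one more integral), an antiderivative of (3*s) sin(4*s) is -3*s*cos(4*s)/4 + 3*sin(4*s)/16; evaluating from 0 to pi: ∫_{0}^{pi} (3*s) sin(4*s) ds = (-3*pi/4) - (0) = -3*pi/4.
So ∫_{-pi}^{pi} ψ(s) sin(4*s) ds = -pi.
Hence Im(c_{4}) = (-1/(2*pi))·(-pi) = 1/2.

1/2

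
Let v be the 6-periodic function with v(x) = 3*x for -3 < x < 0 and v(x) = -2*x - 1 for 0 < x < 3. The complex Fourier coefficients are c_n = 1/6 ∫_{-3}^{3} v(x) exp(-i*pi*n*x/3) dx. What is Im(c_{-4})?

-3/(8*pi)

Since v is real-valued, Im(c_{-4}) = -1/6 ∫_{-3}^{3} v(x) sin(-4*pi*x/3) dx = b_{4}/2.
Split the integral at the breakpoints.
Integrating by parts (boundary term plus one more integral), an antiderivative of (3*x) sin(-4*pi*x/3) is 9*x*cos(4*pi*x/3)/(4*pi) - 27*sin(4*pi*x/3)/(16*pi**2); evaluating from -3 to 0: ∫_{-3}^{0} (3*x) sin(-4*pi*x/3) dx = (0) - (-27/(4*pi)) = 27/(4*pi).
Integrating by parts (boundary term plus one more integral), an antiderivative of (-2*x - 1) sin(-4*pi*x/3) is -3*x*cos(4*pi*x/3)/(2*pi) + 9*sin(4*pi*x/3)/(8*pi**2) - 3*cos(4*pi*x/3)/(4*pi); evaluating from 0 to 3: ∫_{0}^{3} (-2*x - 1) sin(-4*pi*x/3) dx = (-21/(4*pi)) - (-3/(4*pi)) = -9/(2*pi).
So ∫_{-3}^{3} v(x) sin(-4*pi*x/3) dx = 9/(4*pi).
Hence Im(c_{-4}) = (-1/6)·(9/(4*pi)) = -3/(8*pi).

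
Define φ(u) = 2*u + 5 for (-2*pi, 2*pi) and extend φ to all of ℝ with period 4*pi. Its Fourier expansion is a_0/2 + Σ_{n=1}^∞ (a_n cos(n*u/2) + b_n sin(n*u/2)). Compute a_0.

a_0 = (1/(2*pi)) ∫_{-2*pi}^{2*pi} φ(u) du = (1/(2*pi)) · (20*pi) = 10.

10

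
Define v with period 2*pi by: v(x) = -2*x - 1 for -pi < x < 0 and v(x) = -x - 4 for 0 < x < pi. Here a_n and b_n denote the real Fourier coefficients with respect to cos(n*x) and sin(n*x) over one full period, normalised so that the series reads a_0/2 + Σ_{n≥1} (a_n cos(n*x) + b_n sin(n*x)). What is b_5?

3*(-pi - 2)/(5*pi)

b_5 = 1/pi ∫_{-pi}^{pi} v(x) sin(5*x) dx.
Split the integral at the breakpoints.
Integrating by parts (boundary term plus one more integral), an antiderivative of (-2*x - 1) sin(5*x) is 2*x*cos(5*x)/5 - 2*sin(5*x)/25 + cos(5*x)/5; evaluating from -pi to 0: ∫_{-pi}^{0} (-2*x - 1) sin(5*x) dx = (1/5) - (-1/5 + 2*pi/5) = 2/5 - 2*pi/5.
Integrating by parts (boundary term plus one more integral), an antiderivative of (-x - 4) sin(5*x) is x*cos(5*x)/5 - sin(5*x)/25 + 4*cos(5*x)/5; evaluating from 0 to pi: ∫_{0}^{pi} (-x - 4) sin(5*x) dx = (-4/5 - pi/5) - (4/5) = -8/5 - pi/5.
Summing the pieces and multiplying by (1/pi) gives b_5 = 3*(-pi - 2)/(5*pi).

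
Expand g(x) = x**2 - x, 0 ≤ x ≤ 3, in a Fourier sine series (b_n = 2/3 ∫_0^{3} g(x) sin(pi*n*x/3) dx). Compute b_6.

b_6 = 2/3 ∫_0^{3} (x**2 - x) sin(2*pi*x) dx.
Integrating by parts twice (tabular method), an antiderivative of (x**2 - x) sin(2*pi*x) is -x**2*cos(2*pi*x)/(2*pi) + x*sin(2*pi*x)/(2*pi**2) + x*cos(2*pi*x)/(2*pi) - sin(2*pi*x)/(4*pi**2) + cos(2*pi*x)/(4*pi**3); evaluating from 0 to 3: ∫_{0}^{3} (x**2 - x) sin(2*pi*x) dx = (-3/pi + 1/(4*pi**3)) - (1/(4*pi**3)) = -3/pi.
Hence b_6 = (2/3)·(-3/pi) = -2/pi.

-2/pi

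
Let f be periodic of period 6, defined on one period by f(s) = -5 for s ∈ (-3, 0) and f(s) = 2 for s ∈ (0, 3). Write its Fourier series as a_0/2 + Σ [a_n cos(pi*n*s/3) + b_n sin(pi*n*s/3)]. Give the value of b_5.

b_5 = 1/3 ∫_{-3}^{3} f(s) sin(5*pi*s/3) ds.
Split the integral at the breakpoints.
Directly, an antiderivative of (-5) sin(5*pi*s/3) is 3*cos(5*pi*s/3)/pi; evaluating from -3 to 0: ∫_{-3}^{0} (-5) sin(5*pi*s/3) ds = (3/pi) - (-3/pi) = 6/pi.
Directly, an antiderivative of (2) sin(5*pi*s/3) is -6*cos(5*pi*s/3)/(5*pi); evaluating from 0 to 3: ∫_{0}^{3} (2) sin(5*pi*s/3) ds = (6/(5*pi)) - (-6/(5*pi)) = 12/(5*pi).
Summing the pieces and multiplying by (1/3) gives b_5 = 14/(5*pi).

14/(5*pi)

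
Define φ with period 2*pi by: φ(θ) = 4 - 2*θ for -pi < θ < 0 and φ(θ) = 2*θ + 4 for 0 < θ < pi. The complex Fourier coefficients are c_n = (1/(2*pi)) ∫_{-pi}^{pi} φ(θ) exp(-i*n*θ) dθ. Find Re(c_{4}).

0

Since φ is real-valued, Re(c_{4}) = (1/(2*pi)) ∫_{-pi}^{pi} φ(θ) cos(4*θ) dθ = a_{4}/2.
φ is even and cos(4*θ) is even, so the integrand is even: ∫_{-pi}^{pi} φ(θ) cos(4*θ) dθ = 2∫_0^{pi} φ(θ) cos(4*θ) dθ.
Integrating by parts (boundary term plus one more integral), an antiderivative of (2*θ + 4) cos(4*θ) is θ*sin(4*θ)/2 + sin(4*θ) + cos(4*θ)/8; evaluating from 0 to pi: ∫_{0}^{pi} (2*θ + 4) cos(4*θ) dθ = (1/8) - (1/8) = 0.
So ∫_{-pi}^{pi} φ(θ) cos(4*θ) dθ = 0.
Hence Re(c_{4}) = (1/(2*pi))·(0) = 0.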